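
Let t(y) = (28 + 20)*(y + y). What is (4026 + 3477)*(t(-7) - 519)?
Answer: -8936073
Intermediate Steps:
t(y) = 96*y (t(y) = 48*(2*y) = 96*y)
(4026 + 3477)*(t(-7) - 519) = (4026 + 3477)*(96*(-7) - 519) = 7503*(-672 - 519) = 7503*(-1191) = -8936073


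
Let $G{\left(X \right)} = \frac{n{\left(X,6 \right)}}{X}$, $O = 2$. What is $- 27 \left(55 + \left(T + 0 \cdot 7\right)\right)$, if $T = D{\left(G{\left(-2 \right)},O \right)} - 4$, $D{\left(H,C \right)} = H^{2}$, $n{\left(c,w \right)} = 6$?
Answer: $-1620$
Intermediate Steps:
$G{\left(X \right)} = \frac{6}{X}$
$T = 5$ ($T = \left(\frac{6}{-2}\right)^{2} - 4 = \left(6 \left(- \frac{1}{2}\right)\right)^{2} - 4 = \left(-3\right)^{2} - 4 = 9 - 4 = 5$)
$- 27 \left(55 + \left(T + 0 \cdot 7\right)\right) = - 27 \left(55 + \left(5 + 0 \cdot 7\right)\right) = - 27 \left(55 + \left(5 + 0\right)\right) = - 27 \left(55 + 5\right) = \left(-27\right) 60 = -1620$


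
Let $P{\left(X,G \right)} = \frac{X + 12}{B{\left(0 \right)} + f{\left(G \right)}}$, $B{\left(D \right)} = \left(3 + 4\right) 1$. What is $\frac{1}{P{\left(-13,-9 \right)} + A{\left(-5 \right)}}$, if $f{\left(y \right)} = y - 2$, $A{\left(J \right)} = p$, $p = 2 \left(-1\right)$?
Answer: $- \frac{4}{7} \approx -0.57143$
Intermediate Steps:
$p = -2$
$A{\left(J \right)} = -2$
$B{\left(D \right)} = 7$ ($B{\left(D \right)} = 7 \cdot 1 = 7$)
$f{\left(y \right)} = -2 + y$
$P{\left(X,G \right)} = \frac{12 + X}{5 + G}$ ($P{\left(X,G \right)} = \frac{X + 12}{7 + \left(-2 + G\right)} = \frac{12 + X}{5 + G}$)
$\frac{1}{P{\left(-13,-9 \right)} + A{\left(-5 \right)}} = \frac{1}{\frac{12 - 13}{5 - 9} - 2} = \frac{1}{\frac{1}{-4} \left(-1\right) - 2} = \frac{1}{\left(- \frac{1}{4}\right) \left(-1\right) - 2} = \frac{1}{\frac{1}{4} - 2} = \frac{1}{- \frac{7}{4}} = - \frac{4}{7}$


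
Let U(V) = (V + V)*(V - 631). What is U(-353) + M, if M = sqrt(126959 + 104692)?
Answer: 694704 + 3*sqrt(25739) ≈ 6.9519e+5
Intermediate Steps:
U(V) = 2*V*(-631 + V) (U(V) = (2*V)*(-631 + V) = 2*V*(-631 + V))
M = 3*sqrt(25739) (M = sqrt(231651) = 3*sqrt(25739) ≈ 481.30)
U(-353) + M = 2*(-353)*(-631 - 353) + 3*sqrt(25739) = 2*(-353)*(-984) + 3*sqrt(25739) = 694704 + 3*sqrt(25739)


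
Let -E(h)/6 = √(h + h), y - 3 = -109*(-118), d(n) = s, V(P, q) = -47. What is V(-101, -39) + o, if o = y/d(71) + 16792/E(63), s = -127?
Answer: -18834/127 - 4198*√14/63 ≈ -397.62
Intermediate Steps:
d(n) = -127
y = 12865 (y = 3 - 109*(-118) = 3 + 12862 = 12865)
E(h) = -6*√2*√h (E(h) = -6*√(h + h) = -6*√2*√h)
o = -12865/127 - 4198*√14/63 (o = 12865/(-127) + 16792/((-6*√2*√63)) = 12865*(-1/127) + 16792/((-6*√2*3*√7)) = -12865/127 + 16792/((-18*√14)) = -12865/127 + 16792*(-√14/252) = -12865/127 - 4198*√14/63 ≈ -350.62)
V(-101, -39) + o = -47 + (-12865/127 - 4198*√14/63) = -18834/127 - 4198*√14/63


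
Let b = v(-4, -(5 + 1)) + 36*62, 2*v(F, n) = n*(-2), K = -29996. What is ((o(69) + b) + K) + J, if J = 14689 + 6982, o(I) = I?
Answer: -6018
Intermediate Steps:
v(F, n) = -n (v(F, n) = (n*(-2))/2 = (-2*n)/2 = -n)
b = 2238 (b = -(-1)*(5 + 1) + 36*62 = -(-1)*6 + 2232 = -1*(-6) + 2232 = 6 + 2232 = 2238)
J = 21671
((o(69) + b) + K) + J = ((69 + 2238) - 29996) + 21671 = (2307 - 29996) + 21671 = -27689 + 21671 = -6018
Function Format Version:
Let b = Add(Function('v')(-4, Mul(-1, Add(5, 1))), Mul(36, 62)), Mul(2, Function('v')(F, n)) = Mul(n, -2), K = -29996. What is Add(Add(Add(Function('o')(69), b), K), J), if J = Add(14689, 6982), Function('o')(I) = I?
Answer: -6018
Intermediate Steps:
Function('v')(F, n) = Mul(-1, n) (Function('v')(F, n) = Mul(Rational(1, 2), Mul(n, -2)) = Mul(Rational(1, 2), Mul(-2, n)) = Mul(-1, n))
b = 2238 (b = Add(Mul(-1, Mul(-1, Add(5, 1))), Mul(36, 62)) = Add(Mul(-1, Mul(-1, 6)), 2232) = Add(Mul(-1, -6), 2232) = Add(6, 2232) = 2238)
J = 21671
Add(Add(Add(Function('o')(69), b), K), J) = Add(Add(Add(69, 2238), -29996), 21671) = Add(Add(2307, -29996), 21671) = Add(-27689, 21671) = -6018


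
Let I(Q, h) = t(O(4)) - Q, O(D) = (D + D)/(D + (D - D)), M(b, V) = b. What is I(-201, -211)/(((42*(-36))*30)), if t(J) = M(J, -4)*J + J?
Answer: -23/5040 ≈ -0.0045635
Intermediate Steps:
O(D) = 2 (O(D) = (2*D)/(D + 0) = (2*D)/D = 2)
t(J) = J + J² (t(J) = J*J + J = J² + J = J + J²)
I(Q, h) = 6 - Q (I(Q, h) = 2*(1 + 2) - Q = 2*3 - Q = 6 - Q)
I(-201, -211)/(((42*(-36))*30)) = (6 - 1*(-201))/(((42*(-36))*30)) = (6 + 201)/((-1512*30)) = 207/(-45360) = 207*(-1/45360) = -23/5040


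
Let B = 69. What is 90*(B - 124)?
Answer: -4950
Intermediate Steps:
90*(B - 124) = 90*(69 - 124) = 90*(-55) = -4950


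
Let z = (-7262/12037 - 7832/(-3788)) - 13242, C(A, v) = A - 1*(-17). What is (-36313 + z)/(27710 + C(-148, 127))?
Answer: -564862686313/314374096581 ≈ -1.7968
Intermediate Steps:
C(A, v) = 17 + A (C(A, v) = A + 17 = 17 + A)
z = -150929383106/11399039 (z = (-7262*1/12037 - 7832*(-1/3788)) - 13242 = (-7262/12037 + 1958/947) - 13242 = 16691332/11399039 - 13242 = -150929383106/11399039 ≈ -13241.)
(-36313 + z)/(27710 + C(-148, 127)) = (-36313 - 150929383106/11399039)/(27710 + (17 - 148)) = -564862686313/(11399039*(27710 - 131)) = -564862686313/11399039/27579 = -564862686313/11399039*1/27579 = -564862686313/314374096581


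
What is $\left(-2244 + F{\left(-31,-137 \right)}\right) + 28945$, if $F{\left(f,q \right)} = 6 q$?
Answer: $25879$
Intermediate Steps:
$\left(-2244 + F{\left(-31,-137 \right)}\right) + 28945 = \left(-2244 + 6 \left(-137\right)\right) + 28945 = \left(-2244 - 822\right) + 28945 = -3066 + 28945 = 25879$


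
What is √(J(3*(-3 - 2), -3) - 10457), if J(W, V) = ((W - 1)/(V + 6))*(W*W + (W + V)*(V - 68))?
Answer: 7*I*√377 ≈ 135.92*I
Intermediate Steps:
J(W, V) = (-1 + W)*(W² + (-68 + V)*(V + W))/(6 + V) (J(W, V) = ((-1 + W)/(6 + V))*(W² + (V + W)*(-68 + V)) = ((-1 + W)/(6 + V))*(W² + (-68 + V)*(V + W)) = (-1 + W)*(W² + (-68 + V)*(V + W))/(6 + V))
√(J(3*(-3 - 2), -3) - 10457) = √(((3*(-3 - 2))³ - 1*(-3)² - 69*9*(-3 - 2)² + 68*(-3) + 68*(3*(-3 - 2)) - 3*9*(-3 - 2)² + (3*(-3 - 2))*(-3)² - 69*(-3)*3*(-3 - 2))/(6 - 3) - 10457) = √(((3*(-5))³ - 1*9 - 69*(3*(-5))² - 204 + 68*(3*(-5)) - 3*(3*(-5))² + (3*(-5))*9 - 69*(-3)*3*(-5))/3 - 10457) = √(((-15)³ - 9 - 69*(-15)² - 204 + 68*(-15) - 3*(-15)² - 15*9 - 69*(-3)*(-15))/3 - 10457) = √((-3375 - 9 - 69*225 - 204 - 1020 - 3*225 - 135 - 3105)/3 - 10457) = √((-3375 - 9 - 15525 - 204 - 1020 - 675 - 135 - 3105)/3 - 10457) = √((⅓)*(-24048) - 10457) = √(-8016 - 10457) = √(-18473) = 7*I*√377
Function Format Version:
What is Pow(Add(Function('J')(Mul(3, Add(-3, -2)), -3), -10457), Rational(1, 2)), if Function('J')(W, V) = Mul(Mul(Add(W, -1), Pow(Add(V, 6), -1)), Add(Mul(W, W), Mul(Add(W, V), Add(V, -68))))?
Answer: Mul(7, I, Pow(377, Rational(1, 2))) ≈ Mul(135.92, I)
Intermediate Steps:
Function('J')(W, V) = Mul(Pow(Add(6, V), -1), Add(-1, W), Add(Pow(W, 2), Mul(Add(-68, V), Add(V, W)))) (Function('J')(W, V) = Mul(Mul(Add(-1, W), Pow(Add(6, V), -1)), Add(Pow(W, 2), Mul(Add(V, W), Add(-68, V)))) = Mul(Mul(Pow(Add(6, V), -1), Add(-1, W)), Add(Pow(W, 2), Mul(Add(-68, V), Add(V, W)))) = Mul(Pow(Add(6, V), -1), Add(-1, W), Add(Pow(W, 2), Mul(Add(-68, V), Add(V, W)))))
Pow(Add(Function('J')(Mul(3, Add(-3, -2)), -3), -10457), Rational(1, 2)) = Pow(Add(Mul(Pow(Add(6, -3), -1), Add(Pow(Mul(3, Add(-3, -2)), 3), Mul(-1, Pow(-3, 2)), Mul(-69, Pow(Mul(3, Add(-3, -2)), 2)), Mul(68, -3), Mul(68, Mul(3, Add(-3, -2))), Mul(-3, Pow(Mul(3, Add(-3, -2)), 2)), Mul(Mul(3, Add(-3, -2)), Pow(-3, 2)), Mul(-69, -3, Mul(3, Add(-3, -2))))), -10457), Rational(1, 2)) = Pow(Add(Mul(Pow(3, -1), Add(Pow(Mul(3, -5), 3), Mul(-1, 9), Mul(-69, Pow(Mul(3, -5), 2)), -204, Mul(68, Mul(3, -5)), Mul(-3, Pow(Mul(3, -5), 2)), Mul(Mul(3, -5), 9), Mul(-69, -3, Mul(3, -5)))), -10457), Rational(1, 2)) = Pow(Add(Mul(Rational(1, 3), Add(Pow(-15, 3), -9, Mul(-69, Pow(-15, 2)), -204, Mul(68, -15), Mul(-3, Pow(-15, 2)), Mul(-15, 9), Mul(-69, -3, -15))), -10457), Rational(1, 2)) = Pow(Add(Mul(Rational(1, 3), Add(-3375, -9, Mul(-69, 225), -204, -1020, Mul(-3, 225), -135, -3105)), -10457), Rational(1, 2)) = Pow(Add(Mul(Rational(1, 3), Add(-3375, -9, -15525, -204, -1020, -675, -135, -3105)), -10457), Rational(1, 2)) = Pow(Add(Mul(Rational(1, 3), -24048), -10457), Rational(1, 2)) = Pow(Add(-8016, -10457), Rational(1, 2)) = Pow(-18473, Rational(1, 2)) = Mul(7, I, Pow(377, Rational(1, 2)))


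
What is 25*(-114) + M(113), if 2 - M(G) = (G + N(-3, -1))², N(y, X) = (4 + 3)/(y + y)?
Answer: -552769/36 ≈ -15355.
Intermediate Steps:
N(y, X) = 7/(2*y) (N(y, X) = 7/((2*y)) = 7*(1/(2*y)) = 7/(2*y))
M(G) = 2 - (-7/6 + G)² (M(G) = 2 - (G + (7/2)/(-3))² = 2 - (G + (7/2)*(-⅓))² = 2 - (G - 7/6)² = 2 - (-7/6 + G)²)
25*(-114) + M(113) = 25*(-114) + (2 - (-7 + 6*113)²/36) = -2850 + (2 - (-7 + 678)²/36) = -2850 + (2 - 1/36*671²) = -2850 + (2 - 1/36*450241) = -2850 + (2 - 450241/36) = -2850 - 450169/36 = -552769/36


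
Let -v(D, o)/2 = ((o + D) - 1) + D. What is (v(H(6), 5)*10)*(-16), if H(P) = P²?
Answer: 24320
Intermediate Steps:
v(D, o) = 2 - 4*D - 2*o (v(D, o) = -2*(((o + D) - 1) + D) = -2*(((D + o) - 1) + D) = -2*((-1 + D + o) + D) = -2*(-1 + o + 2*D) = 2 - 4*D - 2*o)
(v(H(6), 5)*10)*(-16) = ((2 - 4*6² - 2*5)*10)*(-16) = ((2 - 4*36 - 10)*10)*(-16) = ((2 - 144 - 10)*10)*(-16) = -152*10*(-16) = -1520*(-16) = 24320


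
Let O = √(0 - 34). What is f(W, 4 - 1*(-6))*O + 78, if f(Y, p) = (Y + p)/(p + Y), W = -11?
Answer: 78 + I*√34 ≈ 78.0 + 5.831*I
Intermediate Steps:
f(Y, p) = 1 (f(Y, p) = (Y + p)/(Y + p) = 1)
O = I*√34 (O = √(-34) = I*√34 ≈ 5.8309*I)
f(W, 4 - 1*(-6))*O + 78 = 1*(I*√34) + 78 = I*√34 + 78 = 78 + I*√34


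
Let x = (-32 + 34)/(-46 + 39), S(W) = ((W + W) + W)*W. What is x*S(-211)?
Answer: -267126/7 ≈ -38161.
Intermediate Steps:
S(W) = 3*W² (S(W) = (2*W + W)*W = (3*W)*W = 3*W²)
x = -2/7 (x = 2/(-7) = 2*(-⅐) = -2/7 ≈ -0.28571)
x*S(-211) = -6*(-211)²/7 = -6*44521/7 = -2/7*133563 = -267126/7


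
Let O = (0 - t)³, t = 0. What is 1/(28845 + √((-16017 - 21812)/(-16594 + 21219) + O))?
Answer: 133408125/3848157403454 - 5*I*√6998365/3848157403454 ≈ 3.4668e-5 - 3.4373e-9*I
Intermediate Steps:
O = 0 (O = (0 - 1*0)³ = (0 + 0)³ = 0³ = 0)
1/(28845 + √((-16017 - 21812)/(-16594 + 21219) + O)) = 1/(28845 + √((-16017 - 21812)/(-16594 + 21219) + 0)) = 1/(28845 + √(-37829/4625 + 0)) = 1/(28845 + √(-37829/4625)) = 1/(28845 + I*√6998365/925)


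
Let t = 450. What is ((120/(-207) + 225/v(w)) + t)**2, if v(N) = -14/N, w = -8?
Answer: 77935888900/233289 ≈ 3.3407e+5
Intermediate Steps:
((120/(-207) + 225/v(w)) + t)**2 = ((120/(-207) + 225/((-14/(-8)))) + 450)**2 = ((120*(-1/207) + 225/((-14*(-1/8)))) + 450)**2 = ((-40/69 + 225/(7/4)) + 450)**2 = ((-40/69 + 225*(4/7)) + 450)**2 = ((-40/69 + 900/7) + 450)**2 = (61820/483 + 450)**2 = (279170/483)**2 = 77935888900/233289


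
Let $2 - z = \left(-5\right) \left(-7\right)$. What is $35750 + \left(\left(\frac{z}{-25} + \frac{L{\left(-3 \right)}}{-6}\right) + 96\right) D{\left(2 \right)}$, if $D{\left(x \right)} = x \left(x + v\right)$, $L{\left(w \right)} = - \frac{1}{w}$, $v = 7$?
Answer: $\frac{937519}{25} \approx 37501.0$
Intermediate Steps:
$D{\left(x \right)} = x \left(7 + x\right)$ ($D{\left(x \right)} = x \left(x + 7\right) = x \left(7 + x\right)$)
$z = -33$ ($z = 2 - \left(-5\right) \left(-7\right) = 2 - 35 = -33$)
$35750 + \left(\left(\frac{z}{-25} + \frac{L{\left(-3 \right)}}{-6}\right) + 96\right) D{\left(2 \right)} = 35750 + \left(\left(- \frac{33}{-25} + \frac{\left(-1\right) \frac{1}{-3}}{-6}\right) + 96\right) 2 \left(7 + 2\right) = 35750 + \left(\left(\left(-33\right) \left(- \frac{1}{25}\right) + \left(-1\right) \left(- \frac{1}{3}\right) \left(- \frac{1}{6}\right)\right) + 96\right) 2 \cdot 9 = 35750 + \left(\left(\frac{33}{25} + \frac{1}{3} \left(- \frac{1}{6}\right)\right) + 96\right) 18 = 35750 + \left(\left(\frac{33}{25} - \frac{1}{18}\right) + 96\right) 18 = 35750 + \left(\frac{569}{450} + 96\right) 18 = 35750 + \frac{43769}{450} \cdot 18 = 35750 + \frac{43769}{25} = \frac{937519}{25}$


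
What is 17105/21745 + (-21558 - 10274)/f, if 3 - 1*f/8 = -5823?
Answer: 2626075/25337274 ≈ 0.10364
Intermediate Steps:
f = 46608 (f = 24 - 8*(-5823) = 24 + 46584 = 46608)
17105/21745 + (-21558 - 10274)/f = 17105/21745 + (-21558 - 10274)/46608 = 17105*(1/21745) - 31832*1/46608 = 3421/4349 - 3979/5826 = 2626075/25337274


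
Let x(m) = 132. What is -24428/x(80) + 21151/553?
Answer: -2679188/18249 ≈ -146.81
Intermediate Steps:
-24428/x(80) + 21151/553 = -24428/132 + 21151/553 = -24428*1/132 + 21151*(1/553) = -6107/33 + 21151/553 = -2679188/18249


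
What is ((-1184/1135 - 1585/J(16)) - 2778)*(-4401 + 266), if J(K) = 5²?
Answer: 2668045071/227 ≈ 1.1754e+7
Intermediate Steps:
J(K) = 25
((-1184/1135 - 1585/J(16)) - 2778)*(-4401 + 266) = ((-1184/1135 - 1585/25) - 2778)*(-4401 + 266) = ((-1184*1/1135 - 1585*1/25) - 2778)*(-4135) = ((-1184/1135 - 317/5) - 2778)*(-4135) = (-73143/1135 - 2778)*(-4135) = -3226173/1135*(-4135) = 2668045071/227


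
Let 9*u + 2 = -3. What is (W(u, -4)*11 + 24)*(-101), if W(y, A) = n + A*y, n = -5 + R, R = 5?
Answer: -44036/9 ≈ -4892.9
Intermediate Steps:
u = -5/9 (u = -2/9 + (1/9)*(-3) = -2/9 - 1/3 = -5/9 ≈ -0.55556)
n = 0 (n = -5 + 5 = 0)
W(y, A) = A*y (W(y, A) = 0 + A*y = A*y)
(W(u, -4)*11 + 24)*(-101) = (-4*(-5/9)*11 + 24)*(-101) = ((20/9)*11 + 24)*(-101) = (220/9 + 24)*(-101) = (436/9)*(-101) = -44036/9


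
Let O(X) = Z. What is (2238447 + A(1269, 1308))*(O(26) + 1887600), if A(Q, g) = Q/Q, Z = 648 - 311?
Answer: 4226048801776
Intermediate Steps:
Z = 337
A(Q, g) = 1
O(X) = 337
(2238447 + A(1269, 1308))*(O(26) + 1887600) = (2238447 + 1)*(337 + 1887600) = 2238448*1887937 = 4226048801776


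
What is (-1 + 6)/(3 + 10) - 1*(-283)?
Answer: 3684/13 ≈ 283.38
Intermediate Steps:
(-1 + 6)/(3 + 10) - 1*(-283) = 5/13 + 283 = 3684/13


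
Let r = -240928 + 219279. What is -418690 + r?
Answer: -440339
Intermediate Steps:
r = -21649
-418690 + r = -418690 - 21649 = -440339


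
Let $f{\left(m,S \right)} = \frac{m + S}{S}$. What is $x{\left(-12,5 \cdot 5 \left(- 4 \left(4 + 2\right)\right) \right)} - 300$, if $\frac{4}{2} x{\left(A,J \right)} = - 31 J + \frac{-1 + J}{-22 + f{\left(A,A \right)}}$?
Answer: $\frac{360601}{40} \approx 9015.0$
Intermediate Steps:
$f{\left(m,S \right)} = \frac{S + m}{S}$
$x{\left(A,J \right)} = \frac{1}{40} - \frac{621 J}{40}$ ($x{\left(A,J \right)} = \frac{- 31 J + \frac{-1 + J}{-22 + \frac{A + A}{A}}}{2} = \frac{- 31 J + \frac{-1 + J}{-22 + \frac{2 A}{A}}}{2} = \frac{- 31 J + \frac{-1 + J}{-22 + 2}}{2} = \frac{- 31 J + \frac{-1 + J}{-20}}{2} = \frac{- 31 J + \left(-1 + J\right) \left(- \frac{1}{20}\right)}{2} = \frac{- 31 J - \left(- \frac{1}{20} + \frac{J}{20}\right)}{2} = \frac{\frac{1}{20} - \frac{621 J}{20}}{2} = \frac{1}{40} - \frac{621 J}{40}$)
$x{\left(-12,5 \cdot 5 \left(- 4 \left(4 + 2\right)\right) \right)} - 300 = \left(\frac{1}{40} - \frac{621 \cdot 5 \cdot 5 \left(- 4 \left(4 + 2\right)\right)}{40}\right) - 300 = \left(\frac{1}{40} - \frac{621 \cdot 25 \left(\left(-4\right) 6\right)}{40}\right) - 300 = \left(\frac{1}{40} - \frac{621 \cdot 25 \left(-24\right)}{40}\right) - 300 = \left(\frac{1}{40} - -9315\right) - 300 = \left(\frac{1}{40} + 9315\right) - 300 = \frac{372601}{40} - 300 = \frac{360601}{40}$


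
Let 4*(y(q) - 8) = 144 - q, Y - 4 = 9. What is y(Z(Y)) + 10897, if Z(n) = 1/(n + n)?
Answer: 1137863/104 ≈ 10941.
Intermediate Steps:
Y = 13 (Y = 4 + 9 = 13)
Z(n) = 1/(2*n)
y(q) = 44 - q/4 (y(q) = 8 + (144 - q)/4 = 8 + (36 - q/4) = 44 - q/4)
y(Z(Y)) + 10897 = (44 - 1/(8*13)) + 10897 = (44 - ¼*1/26) + 10897 = (44 - 1/104) + 10897 = 4575/104 + 10897 = 1137863/104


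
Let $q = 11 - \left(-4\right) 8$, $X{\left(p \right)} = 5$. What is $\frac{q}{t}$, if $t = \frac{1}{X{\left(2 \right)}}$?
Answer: $215$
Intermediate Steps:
$t = \frac{1}{5} \approx 0.2$
$q = 43$ ($q = 11 - -32 = 11 + 32 = 43$)
$\frac{q}{t} = \frac{1}{\frac{1}{5}} \cdot 43 = 5 \cdot 43 = 215$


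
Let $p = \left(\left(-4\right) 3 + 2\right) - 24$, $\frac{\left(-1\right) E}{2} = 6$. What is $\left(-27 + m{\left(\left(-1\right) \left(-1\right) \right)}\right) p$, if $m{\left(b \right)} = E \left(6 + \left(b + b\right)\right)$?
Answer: $4182$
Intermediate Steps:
$E = -12$ ($E = \left(-2\right) 6 = -12$)
$m{\left(b \right)} = -72 - 24 b$ ($m{\left(b \right)} = - 12 \left(6 + \left(b + b\right)\right) = - 12 \left(6 + 2 b\right) = -72 - 24 b$)
$p = -34$ ($p = \left(-12 + 2\right) - 24 = -10 - 24 = -34$)
$\left(-27 + m{\left(\left(-1\right) \left(-1\right) \right)}\right) p = \left(-27 - \left(72 + 24 \left(\left(-1\right) \left(-1\right)\right)\right)\right) \left(-34\right) = \left(-27 - 96\right) \left(-34\right) = \left(-123\right) \left(-34\right) = 4182$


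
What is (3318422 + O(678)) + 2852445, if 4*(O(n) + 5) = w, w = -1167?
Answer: 24682281/4 ≈ 6.1706e+6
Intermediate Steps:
O(n) = -1187/4 (O(n) = -5 + (1/4)*(-1167) = -5 - 1167/4 = -1187/4)
(3318422 + O(678)) + 2852445 = (3318422 - 1187/4) + 2852445 = 13272501/4 + 2852445 = 24682281/4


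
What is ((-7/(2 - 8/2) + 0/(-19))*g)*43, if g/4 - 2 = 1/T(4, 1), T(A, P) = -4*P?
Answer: 2107/2 ≈ 1053.5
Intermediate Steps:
g = 7 (g = 8 + 4/((-4*1)) = 8 + 4/(-4) = 8 + 4*(-¼) = 8 - 1 = 7)
((-7/(2 - 8/2) + 0/(-19))*g)*43 = ((-7/(2 - 8/2) + 0/(-19))*7)*43 = ((-7/(2 - 8*½) + 0*(-1/19))*7)*43 = ((-7/(2 - 4) + 0)*7)*43 = ((-7/(-2) + 0)*7)*43 = ((-7*(-½) + 0)*7)*43 = ((7/2 + 0)*7)*43 = ((7/2)*7)*43 = (49/2)*43 = 2107/2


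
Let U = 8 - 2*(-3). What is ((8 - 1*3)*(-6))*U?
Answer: -420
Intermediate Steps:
U = 14 (U = 8 + 6 = 14)
((8 - 1*3)*(-6))*U = ((8 - 1*3)*(-6))*14 = ((8 - 3)*(-6))*14 = (5*(-6))*14 = -30*14 = -420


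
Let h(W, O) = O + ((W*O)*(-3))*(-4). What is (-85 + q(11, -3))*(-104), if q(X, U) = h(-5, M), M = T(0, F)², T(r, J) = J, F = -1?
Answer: 14976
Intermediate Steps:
M = 1 (M = (-1)² = 1)
h(W, O) = O + 12*O*W (h(W, O) = O + ((O*W)*(-3))*(-4) = O - 3*O*W*(-4) = O + 12*O*W)
q(X, U) = -59 (q(X, U) = 1*(1 + 12*(-5)) = 1*(1 - 60) = 1*(-59) = -59)
(-85 + q(11, -3))*(-104) = (-85 - 59)*(-104) = -144*(-104) = 14976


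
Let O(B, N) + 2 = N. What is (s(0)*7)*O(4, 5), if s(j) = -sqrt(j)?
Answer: 0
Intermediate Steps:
O(B, N) = -2 + N
(s(0)*7)*O(4, 5) = (-sqrt(0)*7)*(-2 + 5) = (-1*0*7)*3 = (0*7)*3 = 0*3 = 0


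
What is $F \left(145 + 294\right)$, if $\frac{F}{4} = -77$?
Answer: $-135212$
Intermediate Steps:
$F = -308$ ($F = 4 \left(-77\right) = -308$)
$F \left(145 + 294\right) = - 308 \left(145 + 294\right) = \left(-308\right) 439 = -135212$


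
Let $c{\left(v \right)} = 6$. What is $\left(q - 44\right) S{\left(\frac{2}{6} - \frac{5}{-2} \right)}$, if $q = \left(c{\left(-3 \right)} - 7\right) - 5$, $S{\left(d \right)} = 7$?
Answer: $-350$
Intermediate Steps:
$q = -6$ ($q = \left(6 - 7\right) - 5 = -1 - 5 = -6$)
$\left(q - 44\right) S{\left(\frac{2}{6} - \frac{5}{-2} \right)} = \left(-6 - 44\right) 7 = \left(-50\right) 7 = -350$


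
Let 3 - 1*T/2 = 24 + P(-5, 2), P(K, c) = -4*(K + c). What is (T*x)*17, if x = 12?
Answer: -13464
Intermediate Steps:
P(K, c) = -4*K - 4*c
T = -66 (T = 6 - 2*(24 + (-4*(-5) - 4*2)) = 6 - 2*(24 + (20 - 8)) = 6 - 2*(24 + 12) = 6 - 2*36 = 6 - 72 = -66)
(T*x)*17 = -66*12*17 = -792*17 = -13464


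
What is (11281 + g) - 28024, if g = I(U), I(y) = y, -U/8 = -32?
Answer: -16487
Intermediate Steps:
U = 256 (U = -8*(-32) = 256)
g = 256
(11281 + g) - 28024 = (11281 + 256) - 28024 = 11537 - 28024 = -16487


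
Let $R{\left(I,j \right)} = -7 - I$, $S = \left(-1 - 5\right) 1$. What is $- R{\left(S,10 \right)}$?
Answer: $1$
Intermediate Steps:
$S = -6$ ($S = \left(-6\right) 1 = -6$)
$- R{\left(S,10 \right)} = - (-7 - -6) = - (-7 + 6) = \left(-1\right) \left(-1\right) = 1$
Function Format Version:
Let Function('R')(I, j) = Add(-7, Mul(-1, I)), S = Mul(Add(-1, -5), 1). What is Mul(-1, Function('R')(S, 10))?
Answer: 1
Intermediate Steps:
S = -6 (S = Mul(-6, 1) = -6)
Mul(-1, Function('R')(S, 10)) = Mul(-1, Add(-7, Mul(-1, -6))) = Mul(-1, Add(-7, 6)) = Mul(-1, -1) = 1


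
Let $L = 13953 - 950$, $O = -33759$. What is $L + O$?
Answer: $-20756$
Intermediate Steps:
$L = 13003$ ($L = 13953 - 950 = 13003$)
$L + O = 13003 - 33759 = -20756$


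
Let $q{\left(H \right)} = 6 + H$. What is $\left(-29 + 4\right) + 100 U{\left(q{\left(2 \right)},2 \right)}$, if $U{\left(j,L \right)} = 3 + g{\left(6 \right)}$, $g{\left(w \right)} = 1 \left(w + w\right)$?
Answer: $1475$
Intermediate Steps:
$g{\left(w \right)} = 2 w$ ($g{\left(w \right)} = 1 \cdot 2 w = 2 w$)
$U{\left(j,L \right)} = 15$ ($U{\left(j,L \right)} = 3 + 2 \cdot 6 = 3 + 12 = 15$)
$\left(-29 + 4\right) + 100 U{\left(q{\left(2 \right)},2 \right)} = \left(-29 + 4\right) + 100 \cdot 15 = -25 + 1500 = 1475$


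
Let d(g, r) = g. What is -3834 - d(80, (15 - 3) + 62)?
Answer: -3914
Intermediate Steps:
-3834 - d(80, (15 - 3) + 62) = -3834 - 1*80 = -3834 - 80 = -3914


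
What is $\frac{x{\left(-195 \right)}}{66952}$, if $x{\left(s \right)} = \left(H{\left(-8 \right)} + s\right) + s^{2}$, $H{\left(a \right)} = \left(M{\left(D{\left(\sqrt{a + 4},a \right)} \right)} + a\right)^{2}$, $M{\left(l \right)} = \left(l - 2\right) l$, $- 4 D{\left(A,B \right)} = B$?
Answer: $\frac{18947}{33476} \approx 0.56599$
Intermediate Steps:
$D{\left(A,B \right)} = - \frac{B}{4}$
$M{\left(l \right)} = l \left(-2 + l\right)$ ($M{\left(l \right)} = \left(-2 + l\right) l = l \left(-2 + l\right)$)
$H{\left(a \right)} = \left(a - \frac{a \left(-2 - \frac{a}{4}\right)}{4}\right)^{2}$ ($H{\left(a \right)} = \left(- \frac{a}{4} \left(-2 - \frac{a}{4}\right) + a\right)^{2} = \left(- \frac{a \left(-2 - \frac{a}{4}\right)}{4} + a\right)^{2} = \left(a - \frac{a \left(-2 - \frac{a}{4}\right)}{4}\right)^{2}$)
$x{\left(s \right)} = 64 + s + s^{2}$ ($x{\left(s \right)} = \left(\frac{\left(-8\right)^{2} \left(24 - 8\right)^{2}}{256} + s\right) + s^{2} = \left(\frac{1}{256} \cdot 64 \cdot 16^{2} + s\right) + s^{2} = \left(\frac{1}{256} \cdot 64 \cdot 256 + s\right) + s^{2} = \left(64 + s\right) + s^{2} = 64 + s + s^{2}$)
$\frac{x{\left(-195 \right)}}{66952} = \frac{64 - 195 + \left(-195\right)^{2}}{66952} = \left(64 - 195 + 38025\right) \frac{1}{66952} = 37894 \cdot \frac{1}{66952} = \frac{18947}{33476}$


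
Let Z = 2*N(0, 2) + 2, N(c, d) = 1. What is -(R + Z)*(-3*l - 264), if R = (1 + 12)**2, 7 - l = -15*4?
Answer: 80445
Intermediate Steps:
l = 67 (l = 7 - (-15)*4 = 7 - 1*(-60) = 7 + 60 = 67)
R = 169 (R = 13**2 = 169)
Z = 4 (Z = 2*1 + 2 = 2 + 2 = 4)
-(R + Z)*(-3*l - 264) = -(169 + 4)*(-3*67 - 264) = -173*(-201 - 264) = -173*(-465) = -1*(-80445) = 80445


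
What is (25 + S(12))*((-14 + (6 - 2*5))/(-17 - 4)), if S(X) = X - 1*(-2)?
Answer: 234/7 ≈ 33.429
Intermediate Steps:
S(X) = 2 + X (S(X) = X + 2 = 2 + X)
(25 + S(12))*((-14 + (6 - 2*5))/(-17 - 4)) = (25 + (2 + 12))*((-14 + (6 - 2*5))/(-17 - 4)) = (25 + 14)*((-14 + (6 - 10))/(-21)) = 39*((-14 - 4)*(-1/21)) = 39*(-18*(-1/21)) = 39*(6/7) = 234/7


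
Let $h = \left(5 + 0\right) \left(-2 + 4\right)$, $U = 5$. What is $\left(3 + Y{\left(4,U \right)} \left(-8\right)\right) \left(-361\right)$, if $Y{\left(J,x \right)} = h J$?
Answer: $114437$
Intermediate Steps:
$h = 10$ ($h = 5 \cdot 2 = 10$)
$Y{\left(J,x \right)} = 10 J$
$\left(3 + Y{\left(4,U \right)} \left(-8\right)\right) \left(-361\right) = \left(3 + 10 \cdot 4 \left(-8\right)\right) \left(-361\right) = \left(3 + 40 \left(-8\right)\right) \left(-361\right) = \left(3 - 320\right) \left(-361\right) = \left(-317\right) \left(-361\right) = 114437$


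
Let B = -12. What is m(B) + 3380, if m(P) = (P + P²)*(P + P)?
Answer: 212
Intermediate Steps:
m(P) = 2*P*(P + P²) (m(P) = (P + P²)*(2*P) = 2*P*(P + P²))
m(B) + 3380 = 2*(-12)²*(1 - 12) + 3380 = 2*144*(-11) + 3380 = -3168 + 3380 = 212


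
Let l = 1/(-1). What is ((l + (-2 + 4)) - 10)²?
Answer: 81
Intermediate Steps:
l = -1
((l + (-2 + 4)) - 10)² = ((-1 + (-2 + 4)) - 10)² = ((-1 + 2) - 10)² = (1 - 10)² = (-9)² = 81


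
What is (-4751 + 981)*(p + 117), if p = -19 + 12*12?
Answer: -912340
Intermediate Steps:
p = 125 (p = -19 + 144 = 125)
(-4751 + 981)*(p + 117) = (-4751 + 981)*(125 + 117) = -3770*242 = -912340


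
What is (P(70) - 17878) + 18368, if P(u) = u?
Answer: 560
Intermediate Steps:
(P(70) - 17878) + 18368 = (70 - 17878) + 18368 = -17808 + 18368 = 560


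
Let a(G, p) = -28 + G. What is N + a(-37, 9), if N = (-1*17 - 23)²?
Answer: 1535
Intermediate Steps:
N = 1600 (N = (-17 - 23)² = (-40)² = 1600)
N + a(-37, 9) = 1600 + (-28 - 37) = 1600 - 65 = 1535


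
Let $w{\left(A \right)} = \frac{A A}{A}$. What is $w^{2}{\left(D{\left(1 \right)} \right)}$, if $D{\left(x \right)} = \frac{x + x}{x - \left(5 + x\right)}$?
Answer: $\frac{4}{25} \approx 0.16$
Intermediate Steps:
$D{\left(x \right)} = - \frac{2 x}{5}$ ($D{\left(x \right)} = \frac{2 x}{-5} = 2 x \left(- \frac{1}{5}\right) = - \frac{2 x}{5}$)
$w{\left(A \right)} = A$ ($w{\left(A \right)} = \frac{A^{2}}{A} = A$)
$w^{2}{\left(D{\left(1 \right)} \right)} = \left(\left(- \frac{2}{5}\right) 1\right)^{2} = \left(- \frac{2}{5}\right)^{2} = \frac{4}{25}$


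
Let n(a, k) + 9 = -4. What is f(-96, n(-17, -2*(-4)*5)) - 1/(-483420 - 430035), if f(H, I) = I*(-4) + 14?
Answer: 60288031/913455 ≈ 66.000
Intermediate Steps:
n(a, k) = -13 (n(a, k) = -9 - 4 = -13)
f(H, I) = 14 - 4*I (f(H, I) = -4*I + 14 = 14 - 4*I)
f(-96, n(-17, -2*(-4)*5)) - 1/(-483420 - 430035) = (14 - 4*(-13)) - 1/(-483420 - 430035) = (14 + 52) - 1/(-913455) = 66 - 1*(-1/913455) = 66 + 1/913455 = 60288031/913455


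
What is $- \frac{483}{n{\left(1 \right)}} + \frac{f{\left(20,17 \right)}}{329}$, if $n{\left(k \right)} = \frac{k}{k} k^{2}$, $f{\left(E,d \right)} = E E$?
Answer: $- \frac{158507}{329} \approx -481.78$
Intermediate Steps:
$f{\left(E,d \right)} = E^{2}$
$n{\left(k \right)} = k^{2}$ ($n{\left(k \right)} = 1 k^{2} = k^{2}$)
$- \frac{483}{n{\left(1 \right)}} + \frac{f{\left(20,17 \right)}}{329} = - \frac{483}{1^{2}} + \frac{20^{2}}{329} = - \frac{483}{1} + 400 \cdot \frac{1}{329} = \left(-483\right) 1 + \frac{400}{329} = -483 + \frac{400}{329} = - \frac{158507}{329}$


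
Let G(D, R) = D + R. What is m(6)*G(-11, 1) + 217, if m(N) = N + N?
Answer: 97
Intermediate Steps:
m(N) = 2*N
m(6)*G(-11, 1) + 217 = (2*6)*(-11 + 1) + 217 = 12*(-10) + 217 = -120 + 217 = 97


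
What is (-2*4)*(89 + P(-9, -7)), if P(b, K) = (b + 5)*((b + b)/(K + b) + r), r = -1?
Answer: -708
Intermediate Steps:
P(b, K) = (-1 + 2*b/(K + b))*(5 + b) (P(b, K) = (b + 5)*((b + b)/(K + b) - 1) = (5 + b)*((2*b)/(K + b) - 1) = (5 + b)*(2*b/(K + b) - 1) = (5 + b)*(-1 + 2*b/(K + b)) = (-1 + 2*b/(K + b))*(5 + b))
(-2*4)*(89 + P(-9, -7)) = (-2*4)*(89 + ((-9)² - 5*(-7) + 5*(-9) - 1*(-7)*(-9))/(-7 - 9)) = -8*(89 + (81 + 35 - 45 - 63)/(-16)) = -8*(89 - 1/16*8) = -8*(89 - ½) = -8*177/2 = -708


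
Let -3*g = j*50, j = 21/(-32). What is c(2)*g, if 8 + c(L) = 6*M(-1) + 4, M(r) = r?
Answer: -875/8 ≈ -109.38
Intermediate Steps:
j = -21/32 (j = 21*(-1/32) = -21/32 ≈ -0.65625)
g = 175/16 (g = -(-7)*50/32 = -⅓*(-525/16) = 175/16 ≈ 10.938)
c(L) = -10 (c(L) = -8 + (6*(-1) + 4) = -8 + (-6 + 4) = -8 - 2 = -10)
c(2)*g = -10*175/16 = -875/8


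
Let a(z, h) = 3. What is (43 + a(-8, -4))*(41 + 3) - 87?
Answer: 1937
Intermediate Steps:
(43 + a(-8, -4))*(41 + 3) - 87 = (43 + 3)*(41 + 3) - 87 = 46*44 - 87 = 2024 - 87 = 1937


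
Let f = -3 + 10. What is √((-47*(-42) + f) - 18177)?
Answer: 2*I*√4049 ≈ 127.26*I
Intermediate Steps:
f = 7
√((-47*(-42) + f) - 18177) = √((-47*(-42) + 7) - 18177) = √((1974 + 7) - 18177) = √(1981 - 18177) = √(-16196) = 2*I*√4049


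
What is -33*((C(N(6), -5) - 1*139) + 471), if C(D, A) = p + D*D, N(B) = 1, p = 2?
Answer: -11055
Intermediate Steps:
C(D, A) = 2 + D² (C(D, A) = 2 + D*D = 2 + D²)
-33*((C(N(6), -5) - 1*139) + 471) = -33*(((2 + 1²) - 1*139) + 471) = -33*(((2 + 1) - 139) + 471) = -33*((3 - 139) + 471) = -33*(-136 + 471) = -33*335 = -11055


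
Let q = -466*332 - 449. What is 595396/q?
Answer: -595396/155161 ≈ -3.8373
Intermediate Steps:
q = -155161 (q = -154712 - 449 = -155161)
595396/q = 595396/(-155161) = 595396*(-1/155161) = -595396/155161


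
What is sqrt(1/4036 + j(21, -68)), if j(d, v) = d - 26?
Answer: I*sqrt(20360611)/2018 ≈ 2.236*I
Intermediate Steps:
j(d, v) = -26 + d
sqrt(1/4036 + j(21, -68)) = sqrt(1/4036 + (-26 + 21)) = sqrt(1/4036 - 5) = sqrt(-20179/4036) = I*sqrt(20360611)/2018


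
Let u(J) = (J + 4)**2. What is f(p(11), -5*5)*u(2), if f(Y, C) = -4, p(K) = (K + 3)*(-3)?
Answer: -144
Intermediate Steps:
p(K) = -9 - 3*K (p(K) = (3 + K)*(-3) = -9 - 3*K)
u(J) = (4 + J)**2
f(p(11), -5*5)*u(2) = -4*(4 + 2)**2 = -4*6**2 = -4*36 = -144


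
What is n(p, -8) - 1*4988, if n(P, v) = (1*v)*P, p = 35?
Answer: -5268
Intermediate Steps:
n(P, v) = P*v (n(P, v) = v*P = P*v)
n(p, -8) - 1*4988 = 35*(-8) - 1*4988 = -280 - 4988 = -5268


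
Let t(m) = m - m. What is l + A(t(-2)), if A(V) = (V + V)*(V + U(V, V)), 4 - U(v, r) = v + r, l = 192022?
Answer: 192022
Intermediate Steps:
t(m) = 0
U(v, r) = 4 - r - v (U(v, r) = 4 - (v + r) = 4 - (r + v) = 4 + (-r - v) = 4 - r - v)
A(V) = 2*V*(4 - V) (A(V) = (V + V)*(V + (4 - V - V)) = (2*V)*(V + (4 - 2*V)) = (2*V)*(4 - V) = 2*V*(4 - V))
l + A(t(-2)) = 192022 + 2*0*(4 - 1*0) = 192022 + 2*0*(4 + 0) = 192022 + 2*0*4 = 192022 + 0 = 192022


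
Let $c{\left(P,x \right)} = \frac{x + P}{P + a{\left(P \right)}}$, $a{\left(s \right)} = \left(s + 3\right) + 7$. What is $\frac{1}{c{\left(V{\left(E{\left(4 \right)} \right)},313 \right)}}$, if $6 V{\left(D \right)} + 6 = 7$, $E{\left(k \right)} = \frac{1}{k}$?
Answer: $\frac{62}{1879} \approx 0.032996$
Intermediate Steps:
$a{\left(s \right)} = 10 + s$ ($a{\left(s \right)} = \left(3 + s\right) + 7 = 10 + s$)
$V{\left(D \right)} = \frac{1}{6}$ ($V{\left(D \right)} = -1 + \frac{1}{6} \cdot 7 = -1 + \frac{7}{6} = \frac{1}{6}$)
$c{\left(P,x \right)} = \frac{P + x}{10 + 2 P}$ ($c{\left(P,x \right)} = \frac{x + P}{P + \left(10 + P\right)} = \frac{P + x}{10 + 2 P}$)
$\frac{1}{c{\left(V{\left(E{\left(4 \right)} \right)},313 \right)}} = \frac{1}{\frac{1}{2} \frac{1}{5 + \frac{1}{6}} \left(\frac{1}{6} + 313\right)} = \frac{1}{\frac{1}{2} \frac{1}{\frac{31}{6}} \cdot \frac{1879}{6}} = \frac{1}{\frac{1}{2} \cdot \frac{6}{31} \cdot \frac{1879}{6}} = \frac{1}{\frac{1879}{62}} = \frac{62}{1879}$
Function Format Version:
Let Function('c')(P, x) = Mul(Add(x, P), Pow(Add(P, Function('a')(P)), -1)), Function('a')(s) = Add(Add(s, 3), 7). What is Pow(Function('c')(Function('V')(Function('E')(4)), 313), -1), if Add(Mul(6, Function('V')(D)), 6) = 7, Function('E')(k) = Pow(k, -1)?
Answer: Rational(62, 1879) ≈ 0.032996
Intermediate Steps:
Function('a')(s) = Add(10, s) (Function('a')(s) = Add(Add(3, s), 7) = Add(10, s))
Function('V')(D) = Rational(1, 6) (Function('V')(D) = Add(-1, Mul(Rational(1, 6), 7)) = Add(-1, Rational(7, 6)) = Rational(1, 6))
Function('c')(P, x) = Mul(Pow(Add(10, Mul(2, P)), -1), Add(P, x)) (Function('c')(P, x) = Mul(Add(x, P), Pow(Add(P, Add(10, P)), -1)) = Mul(Add(P, x), Pow(Add(10, Mul(2, P)), -1)) = Mul(Pow(Add(10, Mul(2, P)), -1), Add(P, x)))
Pow(Function('c')(Function('V')(Function('E')(4)), 313), -1) = Pow(Mul(Rational(1, 2), Pow(Add(5, Rational(1, 6)), -1), Add(Rational(1, 6), 313)), -1) = Pow(Mul(Rational(1, 2), Pow(Rational(31, 6), -1), Rational(1879, 6)), -1) = Pow(Mul(Rational(1, 2), Rational(6, 31), Rational(1879, 6)), -1) = Pow(Rational(1879, 62), -1) = Rational(62, 1879)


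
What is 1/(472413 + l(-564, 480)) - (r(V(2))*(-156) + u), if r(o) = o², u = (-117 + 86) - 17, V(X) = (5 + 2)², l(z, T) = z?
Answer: 176756522797/471849 ≈ 3.7460e+5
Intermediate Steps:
V(X) = 49 (V(X) = 7² = 49)
u = -48 (u = -31 - 17 = -48)
1/(472413 + l(-564, 480)) - (r(V(2))*(-156) + u) = 1/(472413 - 564) - (49²*(-156) - 48) = 1/471849 - (2401*(-156) - 48) = 1/471849 - (-374556 - 48) = 1/471849 - 1*(-374604) = 1/471849 + 374604 = 176756522797/471849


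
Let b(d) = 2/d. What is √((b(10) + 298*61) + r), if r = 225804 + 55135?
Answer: √7477930/5 ≈ 546.92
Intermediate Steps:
r = 280939
√((b(10) + 298*61) + r) = √((2/10 + 298*61) + 280939) = √((2*(⅒) + 18178) + 280939) = √((⅕ + 18178) + 280939) = √(90891/5 + 280939) = √(1495586/5) = √7477930/5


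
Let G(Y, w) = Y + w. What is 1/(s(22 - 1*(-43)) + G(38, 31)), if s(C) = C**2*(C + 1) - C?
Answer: 1/278854 ≈ 3.5861e-6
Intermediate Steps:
s(C) = -C + C**2*(1 + C) (s(C) = C**2*(1 + C) - C = -C + C**2*(1 + C))
1/(s(22 - 1*(-43)) + G(38, 31)) = 1/((22 - 1*(-43))*(-1 + (22 - 1*(-43)) + (22 - 1*(-43))**2) + (38 + 31)) = 1/((22 + 43)*(-1 + (22 + 43) + (22 + 43)**2) + 69) = 1/(65*(-1 + 65 + 65**2) + 69) = 1/(65*(-1 + 65 + 4225) + 69) = 1/(65*4289 + 69) = 1/(278785 + 69) = 1/278854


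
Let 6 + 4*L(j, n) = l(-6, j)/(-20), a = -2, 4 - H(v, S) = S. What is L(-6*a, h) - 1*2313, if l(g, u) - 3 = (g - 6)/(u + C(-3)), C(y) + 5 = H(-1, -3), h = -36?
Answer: -259227/112 ≈ -2314.5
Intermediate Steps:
H(v, S) = 4 - S
C(y) = 2 (C(y) = -5 + (4 - 1*(-3)) = -5 + (4 + 3) = -5 + 7 = 2)
l(g, u) = 3 + (-6 + g)/(2 + u) (l(g, u) = 3 + (g - 6)/(u + 2) = 3 + (-6 + g)/(2 + u))
L(j, n) = -3/2 - (-6 + 3*j)/(80*(2 + j)) (L(j, n) = -3/2 + (((-6 + 3*j)/(2 + j))/(-20))/4 = -3/2 + (((-6 + 3*j)/(2 + j))*(-1/20))/4 = -3/2 + (-(-6 + 3*j)/(20*(2 + j)))/4 = -3/2 - (-6 + 3*j)/(80*(2 + j)))
L(-6*a, h) - 1*2313 = 3*(-78 - (-246)*(-2))/(80*(2 - 6*(-2))) - 1*2313 = 3*(-78 - 41*12)/(80*(2 + 12)) - 2313 = (3/80)*(-78 - 492)/14 - 2313 = (3/80)*(1/14)*(-570) - 2313 = -171/112 - 2313 = -259227/112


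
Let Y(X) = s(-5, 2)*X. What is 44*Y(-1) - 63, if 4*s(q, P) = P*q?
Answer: 47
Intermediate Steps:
s(q, P) = P*q/4 (s(q, P) = (P*q)/4 = P*q/4)
Y(X) = -5*X/2 (Y(X) = ((¼)*2*(-5))*X = -5*X/2)
44*Y(-1) - 63 = 44*(-5/2*(-1)) - 63 = 44*(5/2) - 63 = 110 - 63 = 47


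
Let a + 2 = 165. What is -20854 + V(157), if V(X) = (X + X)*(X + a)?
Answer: 79626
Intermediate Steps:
a = 163 (a = -2 + 165 = 163)
V(X) = 2*X*(163 + X) (V(X) = (X + X)*(X + 163) = (2*X)*(163 + X) = 2*X*(163 + X))
-20854 + V(157) = -20854 + 2*157*(163 + 157) = -20854 + 2*157*320 = -20854 + 100480 = 79626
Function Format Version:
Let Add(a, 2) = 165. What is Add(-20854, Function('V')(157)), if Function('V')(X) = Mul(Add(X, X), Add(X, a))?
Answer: 79626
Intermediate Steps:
a = 163 (a = Add(-2, 165) = 163)
Function('V')(X) = Mul(2, X, Add(163, X)) (Function('V')(X) = Mul(Add(X, X), Add(X, 163)) = Mul(Mul(2, X), Add(163, X)) = Mul(2, X, Add(163, X)))
Add(-20854, Function('V')(157)) = Add(-20854, Mul(2, 157, Add(163, 157))) = Add(-20854, Mul(2, 157, 320)) = Add(-20854, 100480) = 79626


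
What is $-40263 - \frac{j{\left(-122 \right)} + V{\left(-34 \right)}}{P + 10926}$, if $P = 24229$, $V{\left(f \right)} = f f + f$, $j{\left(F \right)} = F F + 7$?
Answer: $- \frac{1415461778}{35155} \approx -40263.0$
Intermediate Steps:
$j{\left(F \right)} = 7 + F^{2}$ ($j{\left(F \right)} = F^{2} + 7 = 7 + F^{2}$)
$V{\left(f \right)} = f + f^{2}$ ($V{\left(f \right)} = f^{2} + f = f + f^{2}$)
$-40263 - \frac{j{\left(-122 \right)} + V{\left(-34 \right)}}{P + 10926} = -40263 - \frac{\left(7 + \left(-122\right)^{2}\right) - 34 \left(1 - 34\right)}{24229 + 10926} = -40263 - \frac{\left(7 + 14884\right) - -1122}{35155} = -40263 - \left(14891 + 1122\right) \frac{1}{35155} = -40263 - 16013 \cdot \frac{1}{35155} = -40263 - \frac{16013}{35155} = - \frac{1415461778}{35155}$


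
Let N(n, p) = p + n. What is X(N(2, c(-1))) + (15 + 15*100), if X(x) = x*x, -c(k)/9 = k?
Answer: 1636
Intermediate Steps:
c(k) = -9*k
N(n, p) = n + p
X(x) = x²
X(N(2, c(-1))) + (15 + 15*100) = (2 - 9*(-1))² + (15 + 15*100) = (2 + 9)² + (15 + 1500) = 11² + 1515 = 121 + 1515 = 1636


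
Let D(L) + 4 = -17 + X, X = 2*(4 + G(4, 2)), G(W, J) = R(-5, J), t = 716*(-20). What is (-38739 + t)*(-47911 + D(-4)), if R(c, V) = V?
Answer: 2542587280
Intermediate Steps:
t = -14320
G(W, J) = J
X = 12 (X = 2*(4 + 2) = 2*6 = 12)
D(L) = -9 (D(L) = -4 + (-17 + 12) = -4 - 5 = -9)
(-38739 + t)*(-47911 + D(-4)) = (-38739 - 14320)*(-47911 - 9) = -53059*(-47920) = 2542587280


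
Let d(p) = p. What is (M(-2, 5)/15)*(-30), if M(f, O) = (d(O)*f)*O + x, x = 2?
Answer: 96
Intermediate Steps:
M(f, O) = 2 + f*O**2 (M(f, O) = (O*f)*O + 2 = f*O**2 + 2 = 2 + f*O**2)
(M(-2, 5)/15)*(-30) = ((2 - 2*5**2)/15)*(-30) = ((2 - 2*25)/15)*(-30) = ((2 - 50)/15)*(-30) = ((1/15)*(-48))*(-30) = -16/5*(-30) = 96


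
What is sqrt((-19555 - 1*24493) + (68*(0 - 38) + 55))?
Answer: I*sqrt(46577) ≈ 215.82*I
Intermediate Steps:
sqrt((-19555 - 1*24493) + (68*(0 - 38) + 55)) = sqrt((-19555 - 24493) + (68*(-38) + 55)) = sqrt(-44048 + (-2584 + 55)) = sqrt(-44048 - 2529) = sqrt(-46577) = I*sqrt(46577)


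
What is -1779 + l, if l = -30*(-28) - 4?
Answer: -943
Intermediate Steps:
l = 836 (l = 840 - 4 = 836)
-1779 + l = -1779 + 836 = -943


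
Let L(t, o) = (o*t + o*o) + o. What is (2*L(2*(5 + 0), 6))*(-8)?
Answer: -1632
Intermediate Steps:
L(t, o) = o + o² + o*t (L(t, o) = (o*t + o²) + o = (o² + o*t) + o = o + o² + o*t)
(2*L(2*(5 + 0), 6))*(-8) = (2*(6*(1 + 6 + 2*(5 + 0))))*(-8) = (2*(6*(1 + 6 + 2*5)))*(-8) = (2*(6*(1 + 6 + 10)))*(-8) = (2*(6*17))*(-8) = (2*102)*(-8) = 204*(-8) = -1632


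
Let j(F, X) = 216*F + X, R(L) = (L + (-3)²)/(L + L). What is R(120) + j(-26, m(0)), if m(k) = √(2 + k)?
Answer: -449237/80 + √2 ≈ -5614.0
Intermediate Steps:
R(L) = (9 + L)/(2*L) (R(L) = (L + 9)/((2*L)) = (9 + L)*(1/(2*L)) = (9 + L)/(2*L))
j(F, X) = X + 216*F
R(120) + j(-26, m(0)) = (½)*(9 + 120)/120 + (√(2 + 0) + 216*(-26)) = (½)*(1/120)*129 + (√2 - 5616) = 43/80 + (-5616 + √2) = -449237/80 + √2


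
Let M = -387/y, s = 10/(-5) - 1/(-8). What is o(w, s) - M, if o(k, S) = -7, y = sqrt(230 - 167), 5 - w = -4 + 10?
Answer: -7 + 129*sqrt(7)/7 ≈ 41.757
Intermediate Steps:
s = -15/8 (s = 10*(-1/5) - 1*(-1/8) = -2 + 1/8 = -15/8 ≈ -1.8750)
w = -1 (w = 5 - (-4 + 10) = 5 - 1*6 = 5 - 6 = -1)
y = 3*sqrt(7) (y = sqrt(63) = 3*sqrt(7) ≈ 7.9373)
M = -129*sqrt(7)/7 (M = -387*sqrt(7)/21 = -129*sqrt(7)/7 ≈ -48.757)
o(w, s) - M = -7 - (-129)*sqrt(7)/7 = -7 + 129*sqrt(7)/7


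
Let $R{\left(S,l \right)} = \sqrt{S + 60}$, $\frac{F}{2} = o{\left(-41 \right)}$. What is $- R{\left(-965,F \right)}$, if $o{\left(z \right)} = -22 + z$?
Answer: $- i \sqrt{905} \approx - 30.083 i$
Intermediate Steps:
$F = -126$ ($F = 2 \left(-22 - 41\right) = 2 \left(-63\right) = -126$)
$R{\left(S,l \right)} = \sqrt{60 + S}$
$- R{\left(-965,F \right)} = - \sqrt{60 - 965} = - \sqrt{-905} = - i \sqrt{905}$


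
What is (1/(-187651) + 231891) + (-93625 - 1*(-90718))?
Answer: 42969076583/187651 ≈ 2.2898e+5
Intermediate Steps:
(1/(-187651) + 231891) + (-93625 - 1*(-90718)) = (-1/187651 + 231891) + (-93625 + 90718) = 43514578040/187651 - 2907 = 42969076583/187651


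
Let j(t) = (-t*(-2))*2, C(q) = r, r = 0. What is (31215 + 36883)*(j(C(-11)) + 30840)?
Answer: 2100142320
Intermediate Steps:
C(q) = 0
j(t) = 4*t (j(t) = (2*t)*2 = 4*t)
(31215 + 36883)*(j(C(-11)) + 30840) = (31215 + 36883)*(4*0 + 30840) = 68098*(0 + 30840) = 68098*30840 = 2100142320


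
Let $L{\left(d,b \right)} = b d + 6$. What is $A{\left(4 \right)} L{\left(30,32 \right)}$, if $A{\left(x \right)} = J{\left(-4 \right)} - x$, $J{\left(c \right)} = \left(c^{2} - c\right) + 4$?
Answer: $19320$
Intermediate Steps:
$J{\left(c \right)} = 4 + c^{2} - c$
$L{\left(d,b \right)} = 6 + b d$
$A{\left(x \right)} = 24 - x$ ($A{\left(x \right)} = \left(4 + \left(-4\right)^{2} - -4\right) - x = \left(4 + 16 + 4\right) - x = 24 - x$)
$A{\left(4 \right)} L{\left(30,32 \right)} = \left(24 - 4\right) \left(6 + 32 \cdot 30\right) = \left(24 - 4\right) \left(6 + 960\right) = 20 \cdot 966 = 19320$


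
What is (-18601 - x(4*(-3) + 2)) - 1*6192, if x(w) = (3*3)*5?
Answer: -24838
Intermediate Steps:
x(w) = 45 (x(w) = 9*5 = 45)
(-18601 - x(4*(-3) + 2)) - 1*6192 = (-18601 - 1*45) - 1*6192 = (-18601 - 45) - 6192 = -18646 - 6192 = -24838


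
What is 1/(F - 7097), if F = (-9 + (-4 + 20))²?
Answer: -1/7048 ≈ -0.00014188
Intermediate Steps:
F = 49 (F = (-9 + 16)² = 7² = 49)
1/(F - 7097) = 1/(49 - 7097) = 1/(-7048) = -1/7048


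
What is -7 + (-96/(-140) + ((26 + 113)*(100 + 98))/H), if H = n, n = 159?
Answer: 309377/1855 ≈ 166.78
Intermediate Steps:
H = 159
-7 + (-96/(-140) + ((26 + 113)*(100 + 98))/H) = -7 + (-96/(-140) + ((26 + 113)*(100 + 98))/159) = -7 + (-96*(-1/140) + (139*198)*(1/159)) = -7 + (24/35 + 27522*(1/159)) = -7 + (24/35 + 9174/53) = -7 + 322362/1855 = 309377/1855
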